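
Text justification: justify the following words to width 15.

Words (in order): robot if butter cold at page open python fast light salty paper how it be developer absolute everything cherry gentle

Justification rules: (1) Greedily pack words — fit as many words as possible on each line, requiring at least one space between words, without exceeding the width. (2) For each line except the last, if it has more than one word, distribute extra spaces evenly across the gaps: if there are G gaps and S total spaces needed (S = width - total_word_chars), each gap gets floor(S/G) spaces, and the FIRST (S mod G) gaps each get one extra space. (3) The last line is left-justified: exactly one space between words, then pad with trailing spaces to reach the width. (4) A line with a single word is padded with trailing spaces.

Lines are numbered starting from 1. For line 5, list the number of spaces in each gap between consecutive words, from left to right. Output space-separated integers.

Answer: 1 1

Derivation:
Line 1: ['robot', 'if', 'butter'] (min_width=15, slack=0)
Line 2: ['cold', 'at', 'page'] (min_width=12, slack=3)
Line 3: ['open', 'python'] (min_width=11, slack=4)
Line 4: ['fast', 'light'] (min_width=10, slack=5)
Line 5: ['salty', 'paper', 'how'] (min_width=15, slack=0)
Line 6: ['it', 'be', 'developer'] (min_width=15, slack=0)
Line 7: ['absolute'] (min_width=8, slack=7)
Line 8: ['everything'] (min_width=10, slack=5)
Line 9: ['cherry', 'gentle'] (min_width=13, slack=2)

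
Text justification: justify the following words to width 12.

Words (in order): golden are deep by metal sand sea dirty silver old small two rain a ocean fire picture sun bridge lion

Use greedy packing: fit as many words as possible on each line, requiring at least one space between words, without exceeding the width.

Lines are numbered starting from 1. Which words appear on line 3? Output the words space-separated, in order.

Answer: metal sand

Derivation:
Line 1: ['golden', 'are'] (min_width=10, slack=2)
Line 2: ['deep', 'by'] (min_width=7, slack=5)
Line 3: ['metal', 'sand'] (min_width=10, slack=2)
Line 4: ['sea', 'dirty'] (min_width=9, slack=3)
Line 5: ['silver', 'old'] (min_width=10, slack=2)
Line 6: ['small', 'two'] (min_width=9, slack=3)
Line 7: ['rain', 'a', 'ocean'] (min_width=12, slack=0)
Line 8: ['fire', 'picture'] (min_width=12, slack=0)
Line 9: ['sun', 'bridge'] (min_width=10, slack=2)
Line 10: ['lion'] (min_width=4, slack=8)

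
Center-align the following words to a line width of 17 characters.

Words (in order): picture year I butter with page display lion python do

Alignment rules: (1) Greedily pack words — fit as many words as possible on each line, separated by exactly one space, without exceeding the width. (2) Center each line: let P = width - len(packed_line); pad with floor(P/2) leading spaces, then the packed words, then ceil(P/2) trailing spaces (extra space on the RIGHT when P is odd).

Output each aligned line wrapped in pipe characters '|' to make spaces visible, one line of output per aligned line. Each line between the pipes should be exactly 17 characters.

Line 1: ['picture', 'year', 'I'] (min_width=14, slack=3)
Line 2: ['butter', 'with', 'page'] (min_width=16, slack=1)
Line 3: ['display', 'lion'] (min_width=12, slack=5)
Line 4: ['python', 'do'] (min_width=9, slack=8)

Answer: | picture year I  |
|butter with page |
|  display lion   |
|    python do    |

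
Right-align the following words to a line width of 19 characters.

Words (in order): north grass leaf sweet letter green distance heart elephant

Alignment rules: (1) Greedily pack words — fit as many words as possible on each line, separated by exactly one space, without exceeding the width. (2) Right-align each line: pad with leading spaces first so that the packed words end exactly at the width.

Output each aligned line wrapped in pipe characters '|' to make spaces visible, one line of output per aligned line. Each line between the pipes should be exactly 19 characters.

Answer: |   north grass leaf|
| sweet letter green|
|     distance heart|
|           elephant|

Derivation:
Line 1: ['north', 'grass', 'leaf'] (min_width=16, slack=3)
Line 2: ['sweet', 'letter', 'green'] (min_width=18, slack=1)
Line 3: ['distance', 'heart'] (min_width=14, slack=5)
Line 4: ['elephant'] (min_width=8, slack=11)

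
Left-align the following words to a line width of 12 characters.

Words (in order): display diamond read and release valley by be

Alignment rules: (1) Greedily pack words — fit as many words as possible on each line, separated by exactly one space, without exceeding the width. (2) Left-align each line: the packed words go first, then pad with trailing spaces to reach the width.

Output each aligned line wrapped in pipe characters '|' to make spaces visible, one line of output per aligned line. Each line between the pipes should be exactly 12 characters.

Line 1: ['display'] (min_width=7, slack=5)
Line 2: ['diamond', 'read'] (min_width=12, slack=0)
Line 3: ['and', 'release'] (min_width=11, slack=1)
Line 4: ['valley', 'by', 'be'] (min_width=12, slack=0)

Answer: |display     |
|diamond read|
|and release |
|valley by be|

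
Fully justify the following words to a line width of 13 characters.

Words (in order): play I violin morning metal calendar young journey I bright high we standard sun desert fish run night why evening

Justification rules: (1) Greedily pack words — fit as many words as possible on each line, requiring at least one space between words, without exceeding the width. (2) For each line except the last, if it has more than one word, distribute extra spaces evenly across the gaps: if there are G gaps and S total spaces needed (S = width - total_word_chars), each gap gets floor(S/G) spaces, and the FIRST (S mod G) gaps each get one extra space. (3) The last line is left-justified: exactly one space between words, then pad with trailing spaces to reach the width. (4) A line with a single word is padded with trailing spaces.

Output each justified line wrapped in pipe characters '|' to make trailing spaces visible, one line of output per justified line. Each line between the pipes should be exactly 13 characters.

Answer: |play I violin|
|morning metal|
|calendar     |
|young journey|
|I bright high|
|we   standard|
|sun    desert|
|fish      run|
|night     why|
|evening      |

Derivation:
Line 1: ['play', 'I', 'violin'] (min_width=13, slack=0)
Line 2: ['morning', 'metal'] (min_width=13, slack=0)
Line 3: ['calendar'] (min_width=8, slack=5)
Line 4: ['young', 'journey'] (min_width=13, slack=0)
Line 5: ['I', 'bright', 'high'] (min_width=13, slack=0)
Line 6: ['we', 'standard'] (min_width=11, slack=2)
Line 7: ['sun', 'desert'] (min_width=10, slack=3)
Line 8: ['fish', 'run'] (min_width=8, slack=5)
Line 9: ['night', 'why'] (min_width=9, slack=4)
Line 10: ['evening'] (min_width=7, slack=6)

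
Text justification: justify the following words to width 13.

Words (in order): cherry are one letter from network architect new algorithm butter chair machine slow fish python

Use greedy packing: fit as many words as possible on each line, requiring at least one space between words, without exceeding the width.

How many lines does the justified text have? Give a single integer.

Line 1: ['cherry', 'are'] (min_width=10, slack=3)
Line 2: ['one', 'letter'] (min_width=10, slack=3)
Line 3: ['from', 'network'] (min_width=12, slack=1)
Line 4: ['architect', 'new'] (min_width=13, slack=0)
Line 5: ['algorithm'] (min_width=9, slack=4)
Line 6: ['butter', 'chair'] (min_width=12, slack=1)
Line 7: ['machine', 'slow'] (min_width=12, slack=1)
Line 8: ['fish', 'python'] (min_width=11, slack=2)
Total lines: 8

Answer: 8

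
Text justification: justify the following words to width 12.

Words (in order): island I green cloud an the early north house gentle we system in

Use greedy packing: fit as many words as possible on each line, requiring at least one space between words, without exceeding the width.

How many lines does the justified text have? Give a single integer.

Line 1: ['island', 'I'] (min_width=8, slack=4)
Line 2: ['green', 'cloud'] (min_width=11, slack=1)
Line 3: ['an', 'the', 'early'] (min_width=12, slack=0)
Line 4: ['north', 'house'] (min_width=11, slack=1)
Line 5: ['gentle', 'we'] (min_width=9, slack=3)
Line 6: ['system', 'in'] (min_width=9, slack=3)
Total lines: 6

Answer: 6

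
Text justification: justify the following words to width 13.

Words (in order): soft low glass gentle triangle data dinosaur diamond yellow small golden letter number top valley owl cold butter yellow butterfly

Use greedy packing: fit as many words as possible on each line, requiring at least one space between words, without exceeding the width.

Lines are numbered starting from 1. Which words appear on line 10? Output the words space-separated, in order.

Answer: cold butter

Derivation:
Line 1: ['soft', 'low'] (min_width=8, slack=5)
Line 2: ['glass', 'gentle'] (min_width=12, slack=1)
Line 3: ['triangle', 'data'] (min_width=13, slack=0)
Line 4: ['dinosaur'] (min_width=8, slack=5)
Line 5: ['diamond'] (min_width=7, slack=6)
Line 6: ['yellow', 'small'] (min_width=12, slack=1)
Line 7: ['golden', 'letter'] (min_width=13, slack=0)
Line 8: ['number', 'top'] (min_width=10, slack=3)
Line 9: ['valley', 'owl'] (min_width=10, slack=3)
Line 10: ['cold', 'butter'] (min_width=11, slack=2)
Line 11: ['yellow'] (min_width=6, slack=7)
Line 12: ['butterfly'] (min_width=9, slack=4)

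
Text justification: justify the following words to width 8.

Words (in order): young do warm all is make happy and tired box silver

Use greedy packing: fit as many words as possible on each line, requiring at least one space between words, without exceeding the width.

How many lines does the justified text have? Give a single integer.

Line 1: ['young', 'do'] (min_width=8, slack=0)
Line 2: ['warm', 'all'] (min_width=8, slack=0)
Line 3: ['is', 'make'] (min_width=7, slack=1)
Line 4: ['happy'] (min_width=5, slack=3)
Line 5: ['and'] (min_width=3, slack=5)
Line 6: ['tired'] (min_width=5, slack=3)
Line 7: ['box'] (min_width=3, slack=5)
Line 8: ['silver'] (min_width=6, slack=2)
Total lines: 8

Answer: 8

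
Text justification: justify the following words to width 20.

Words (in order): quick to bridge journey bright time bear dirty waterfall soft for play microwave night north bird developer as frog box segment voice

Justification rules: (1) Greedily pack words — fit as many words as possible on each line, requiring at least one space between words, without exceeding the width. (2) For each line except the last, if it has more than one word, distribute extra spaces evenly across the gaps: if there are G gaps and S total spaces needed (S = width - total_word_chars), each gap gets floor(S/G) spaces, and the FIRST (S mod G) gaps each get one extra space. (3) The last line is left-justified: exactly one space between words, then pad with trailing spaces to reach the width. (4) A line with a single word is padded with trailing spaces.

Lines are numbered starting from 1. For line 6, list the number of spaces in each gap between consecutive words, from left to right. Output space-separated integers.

Answer: 1 1

Derivation:
Line 1: ['quick', 'to', 'bridge'] (min_width=15, slack=5)
Line 2: ['journey', 'bright', 'time'] (min_width=19, slack=1)
Line 3: ['bear', 'dirty', 'waterfall'] (min_width=20, slack=0)
Line 4: ['soft', 'for', 'play'] (min_width=13, slack=7)
Line 5: ['microwave', 'night'] (min_width=15, slack=5)
Line 6: ['north', 'bird', 'developer'] (min_width=20, slack=0)
Line 7: ['as', 'frog', 'box', 'segment'] (min_width=19, slack=1)
Line 8: ['voice'] (min_width=5, slack=15)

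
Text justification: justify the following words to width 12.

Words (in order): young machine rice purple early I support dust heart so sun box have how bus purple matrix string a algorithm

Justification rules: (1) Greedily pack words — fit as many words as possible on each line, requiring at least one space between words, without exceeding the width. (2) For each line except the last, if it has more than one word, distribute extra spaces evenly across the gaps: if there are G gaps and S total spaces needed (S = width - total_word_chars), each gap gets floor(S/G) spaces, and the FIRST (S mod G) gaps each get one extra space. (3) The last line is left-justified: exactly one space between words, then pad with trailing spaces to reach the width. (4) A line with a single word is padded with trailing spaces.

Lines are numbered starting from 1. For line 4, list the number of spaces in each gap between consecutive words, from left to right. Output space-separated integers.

Answer: 4

Derivation:
Line 1: ['young'] (min_width=5, slack=7)
Line 2: ['machine', 'rice'] (min_width=12, slack=0)
Line 3: ['purple', 'early'] (min_width=12, slack=0)
Line 4: ['I', 'support'] (min_width=9, slack=3)
Line 5: ['dust', 'heart'] (min_width=10, slack=2)
Line 6: ['so', 'sun', 'box'] (min_width=10, slack=2)
Line 7: ['have', 'how', 'bus'] (min_width=12, slack=0)
Line 8: ['purple'] (min_width=6, slack=6)
Line 9: ['matrix'] (min_width=6, slack=6)
Line 10: ['string', 'a'] (min_width=8, slack=4)
Line 11: ['algorithm'] (min_width=9, slack=3)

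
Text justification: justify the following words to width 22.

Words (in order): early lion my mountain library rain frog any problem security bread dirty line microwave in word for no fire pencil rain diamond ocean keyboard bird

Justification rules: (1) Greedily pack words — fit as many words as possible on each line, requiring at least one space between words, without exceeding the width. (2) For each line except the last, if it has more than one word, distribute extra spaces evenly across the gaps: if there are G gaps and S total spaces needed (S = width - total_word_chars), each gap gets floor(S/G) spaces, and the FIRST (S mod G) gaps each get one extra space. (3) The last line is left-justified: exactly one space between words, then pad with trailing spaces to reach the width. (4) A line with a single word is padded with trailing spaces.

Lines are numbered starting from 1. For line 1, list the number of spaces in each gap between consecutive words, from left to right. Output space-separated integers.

Answer: 1 1 1

Derivation:
Line 1: ['early', 'lion', 'my', 'mountain'] (min_width=22, slack=0)
Line 2: ['library', 'rain', 'frog', 'any'] (min_width=21, slack=1)
Line 3: ['problem', 'security', 'bread'] (min_width=22, slack=0)
Line 4: ['dirty', 'line', 'microwave'] (min_width=20, slack=2)
Line 5: ['in', 'word', 'for', 'no', 'fire'] (min_width=19, slack=3)
Line 6: ['pencil', 'rain', 'diamond'] (min_width=19, slack=3)
Line 7: ['ocean', 'keyboard', 'bird'] (min_width=19, slack=3)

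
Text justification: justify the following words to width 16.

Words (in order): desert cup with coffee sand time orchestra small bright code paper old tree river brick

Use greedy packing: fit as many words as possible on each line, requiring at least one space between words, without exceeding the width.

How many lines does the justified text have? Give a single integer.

Answer: 6

Derivation:
Line 1: ['desert', 'cup', 'with'] (min_width=15, slack=1)
Line 2: ['coffee', 'sand', 'time'] (min_width=16, slack=0)
Line 3: ['orchestra', 'small'] (min_width=15, slack=1)
Line 4: ['bright', 'code'] (min_width=11, slack=5)
Line 5: ['paper', 'old', 'tree'] (min_width=14, slack=2)
Line 6: ['river', 'brick'] (min_width=11, slack=5)
Total lines: 6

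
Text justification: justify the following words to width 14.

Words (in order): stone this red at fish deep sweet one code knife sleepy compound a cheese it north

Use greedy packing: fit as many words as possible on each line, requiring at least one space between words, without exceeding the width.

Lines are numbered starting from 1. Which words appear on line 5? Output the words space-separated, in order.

Line 1: ['stone', 'this', 'red'] (min_width=14, slack=0)
Line 2: ['at', 'fish', 'deep'] (min_width=12, slack=2)
Line 3: ['sweet', 'one', 'code'] (min_width=14, slack=0)
Line 4: ['knife', 'sleepy'] (min_width=12, slack=2)
Line 5: ['compound', 'a'] (min_width=10, slack=4)
Line 6: ['cheese', 'it'] (min_width=9, slack=5)
Line 7: ['north'] (min_width=5, slack=9)

Answer: compound a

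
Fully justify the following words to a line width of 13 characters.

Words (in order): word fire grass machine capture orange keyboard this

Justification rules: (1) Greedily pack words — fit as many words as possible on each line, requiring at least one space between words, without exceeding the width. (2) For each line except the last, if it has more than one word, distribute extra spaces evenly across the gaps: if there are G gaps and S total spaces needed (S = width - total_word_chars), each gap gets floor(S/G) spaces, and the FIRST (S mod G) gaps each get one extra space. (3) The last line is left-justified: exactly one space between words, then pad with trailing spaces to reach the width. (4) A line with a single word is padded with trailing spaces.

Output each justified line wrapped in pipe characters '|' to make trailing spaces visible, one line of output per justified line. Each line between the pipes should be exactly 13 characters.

Answer: |word     fire|
|grass machine|
|capture      |
|orange       |
|keyboard this|

Derivation:
Line 1: ['word', 'fire'] (min_width=9, slack=4)
Line 2: ['grass', 'machine'] (min_width=13, slack=0)
Line 3: ['capture'] (min_width=7, slack=6)
Line 4: ['orange'] (min_width=6, slack=7)
Line 5: ['keyboard', 'this'] (min_width=13, slack=0)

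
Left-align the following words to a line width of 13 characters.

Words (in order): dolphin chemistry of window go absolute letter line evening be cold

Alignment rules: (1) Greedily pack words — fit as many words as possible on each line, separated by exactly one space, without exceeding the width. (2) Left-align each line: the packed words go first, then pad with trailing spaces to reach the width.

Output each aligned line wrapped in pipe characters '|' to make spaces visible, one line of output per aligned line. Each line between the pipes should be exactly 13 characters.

Line 1: ['dolphin'] (min_width=7, slack=6)
Line 2: ['chemistry', 'of'] (min_width=12, slack=1)
Line 3: ['window', 'go'] (min_width=9, slack=4)
Line 4: ['absolute'] (min_width=8, slack=5)
Line 5: ['letter', 'line'] (min_width=11, slack=2)
Line 6: ['evening', 'be'] (min_width=10, slack=3)
Line 7: ['cold'] (min_width=4, slack=9)

Answer: |dolphin      |
|chemistry of |
|window go    |
|absolute     |
|letter line  |
|evening be   |
|cold         |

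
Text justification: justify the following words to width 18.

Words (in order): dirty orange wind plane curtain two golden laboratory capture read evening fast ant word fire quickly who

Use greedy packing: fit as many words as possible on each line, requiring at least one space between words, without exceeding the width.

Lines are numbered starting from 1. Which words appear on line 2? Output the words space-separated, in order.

Line 1: ['dirty', 'orange', 'wind'] (min_width=17, slack=1)
Line 2: ['plane', 'curtain', 'two'] (min_width=17, slack=1)
Line 3: ['golden', 'laboratory'] (min_width=17, slack=1)
Line 4: ['capture', 'read'] (min_width=12, slack=6)
Line 5: ['evening', 'fast', 'ant'] (min_width=16, slack=2)
Line 6: ['word', 'fire', 'quickly'] (min_width=17, slack=1)
Line 7: ['who'] (min_width=3, slack=15)

Answer: plane curtain two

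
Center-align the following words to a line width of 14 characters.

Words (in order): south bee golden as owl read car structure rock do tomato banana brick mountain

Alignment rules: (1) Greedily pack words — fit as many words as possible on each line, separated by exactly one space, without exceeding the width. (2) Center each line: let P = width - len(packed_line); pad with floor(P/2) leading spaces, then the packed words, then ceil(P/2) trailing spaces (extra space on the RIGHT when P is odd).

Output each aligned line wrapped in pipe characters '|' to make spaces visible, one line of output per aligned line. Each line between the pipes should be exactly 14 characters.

Answer: |  south bee   |
|golden as owl |
|   read car   |
|structure rock|
|  do tomato   |
| banana brick |
|   mountain   |

Derivation:
Line 1: ['south', 'bee'] (min_width=9, slack=5)
Line 2: ['golden', 'as', 'owl'] (min_width=13, slack=1)
Line 3: ['read', 'car'] (min_width=8, slack=6)
Line 4: ['structure', 'rock'] (min_width=14, slack=0)
Line 5: ['do', 'tomato'] (min_width=9, slack=5)
Line 6: ['banana', 'brick'] (min_width=12, slack=2)
Line 7: ['mountain'] (min_width=8, slack=6)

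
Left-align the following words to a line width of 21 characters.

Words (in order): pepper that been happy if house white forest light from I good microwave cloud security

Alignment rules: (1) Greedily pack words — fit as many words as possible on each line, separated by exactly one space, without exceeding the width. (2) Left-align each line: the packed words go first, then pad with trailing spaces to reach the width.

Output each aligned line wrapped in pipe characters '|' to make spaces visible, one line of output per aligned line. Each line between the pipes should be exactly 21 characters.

Answer: |pepper that been     |
|happy if house white |
|forest light from I  |
|good microwave cloud |
|security             |

Derivation:
Line 1: ['pepper', 'that', 'been'] (min_width=16, slack=5)
Line 2: ['happy', 'if', 'house', 'white'] (min_width=20, slack=1)
Line 3: ['forest', 'light', 'from', 'I'] (min_width=19, slack=2)
Line 4: ['good', 'microwave', 'cloud'] (min_width=20, slack=1)
Line 5: ['security'] (min_width=8, slack=13)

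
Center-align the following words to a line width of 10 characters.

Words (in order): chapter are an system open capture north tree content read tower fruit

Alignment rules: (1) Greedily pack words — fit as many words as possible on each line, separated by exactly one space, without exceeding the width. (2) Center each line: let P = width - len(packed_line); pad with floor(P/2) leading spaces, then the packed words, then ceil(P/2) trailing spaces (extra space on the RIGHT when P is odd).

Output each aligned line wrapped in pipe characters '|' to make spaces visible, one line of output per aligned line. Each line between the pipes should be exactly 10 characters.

Line 1: ['chapter'] (min_width=7, slack=3)
Line 2: ['are', 'an'] (min_width=6, slack=4)
Line 3: ['system'] (min_width=6, slack=4)
Line 4: ['open'] (min_width=4, slack=6)
Line 5: ['capture'] (min_width=7, slack=3)
Line 6: ['north', 'tree'] (min_width=10, slack=0)
Line 7: ['content'] (min_width=7, slack=3)
Line 8: ['read', 'tower'] (min_width=10, slack=0)
Line 9: ['fruit'] (min_width=5, slack=5)

Answer: | chapter  |
|  are an  |
|  system  |
|   open   |
| capture  |
|north tree|
| content  |
|read tower|
|  fruit   |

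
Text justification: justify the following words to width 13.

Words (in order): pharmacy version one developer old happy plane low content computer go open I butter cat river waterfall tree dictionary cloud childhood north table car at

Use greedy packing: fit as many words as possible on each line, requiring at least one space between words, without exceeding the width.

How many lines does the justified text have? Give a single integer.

Line 1: ['pharmacy'] (min_width=8, slack=5)
Line 2: ['version', 'one'] (min_width=11, slack=2)
Line 3: ['developer', 'old'] (min_width=13, slack=0)
Line 4: ['happy', 'plane'] (min_width=11, slack=2)
Line 5: ['low', 'content'] (min_width=11, slack=2)
Line 6: ['computer', 'go'] (min_width=11, slack=2)
Line 7: ['open', 'I', 'butter'] (min_width=13, slack=0)
Line 8: ['cat', 'river'] (min_width=9, slack=4)
Line 9: ['waterfall'] (min_width=9, slack=4)
Line 10: ['tree'] (min_width=4, slack=9)
Line 11: ['dictionary'] (min_width=10, slack=3)
Line 12: ['cloud'] (min_width=5, slack=8)
Line 13: ['childhood'] (min_width=9, slack=4)
Line 14: ['north', 'table'] (min_width=11, slack=2)
Line 15: ['car', 'at'] (min_width=6, slack=7)
Total lines: 15

Answer: 15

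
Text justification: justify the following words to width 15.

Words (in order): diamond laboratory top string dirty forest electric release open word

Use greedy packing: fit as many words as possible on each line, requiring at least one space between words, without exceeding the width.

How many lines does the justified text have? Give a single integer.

Answer: 6

Derivation:
Line 1: ['diamond'] (min_width=7, slack=8)
Line 2: ['laboratory', 'top'] (min_width=14, slack=1)
Line 3: ['string', 'dirty'] (min_width=12, slack=3)
Line 4: ['forest', 'electric'] (min_width=15, slack=0)
Line 5: ['release', 'open'] (min_width=12, slack=3)
Line 6: ['word'] (min_width=4, slack=11)
Total lines: 6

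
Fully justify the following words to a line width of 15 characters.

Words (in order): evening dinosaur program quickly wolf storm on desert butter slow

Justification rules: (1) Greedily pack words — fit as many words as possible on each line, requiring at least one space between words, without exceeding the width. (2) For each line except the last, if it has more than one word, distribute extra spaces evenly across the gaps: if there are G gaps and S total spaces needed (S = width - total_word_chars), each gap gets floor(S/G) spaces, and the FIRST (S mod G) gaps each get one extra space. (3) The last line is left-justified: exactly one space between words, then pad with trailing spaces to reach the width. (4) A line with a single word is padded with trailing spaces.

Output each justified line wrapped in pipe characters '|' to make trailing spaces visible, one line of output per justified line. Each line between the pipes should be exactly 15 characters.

Answer: |evening        |
|dinosaur       |
|program quickly|
|wolf  storm  on|
|desert   butter|
|slow           |

Derivation:
Line 1: ['evening'] (min_width=7, slack=8)
Line 2: ['dinosaur'] (min_width=8, slack=7)
Line 3: ['program', 'quickly'] (min_width=15, slack=0)
Line 4: ['wolf', 'storm', 'on'] (min_width=13, slack=2)
Line 5: ['desert', 'butter'] (min_width=13, slack=2)
Line 6: ['slow'] (min_width=4, slack=11)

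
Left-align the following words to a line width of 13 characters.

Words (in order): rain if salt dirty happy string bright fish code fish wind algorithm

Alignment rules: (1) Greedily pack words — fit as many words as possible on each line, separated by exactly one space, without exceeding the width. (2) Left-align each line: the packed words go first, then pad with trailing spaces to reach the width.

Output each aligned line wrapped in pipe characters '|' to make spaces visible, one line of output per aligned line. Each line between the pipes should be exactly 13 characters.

Answer: |rain if salt |
|dirty happy  |
|string bright|
|fish code    |
|fish wind    |
|algorithm    |

Derivation:
Line 1: ['rain', 'if', 'salt'] (min_width=12, slack=1)
Line 2: ['dirty', 'happy'] (min_width=11, slack=2)
Line 3: ['string', 'bright'] (min_width=13, slack=0)
Line 4: ['fish', 'code'] (min_width=9, slack=4)
Line 5: ['fish', 'wind'] (min_width=9, slack=4)
Line 6: ['algorithm'] (min_width=9, slack=4)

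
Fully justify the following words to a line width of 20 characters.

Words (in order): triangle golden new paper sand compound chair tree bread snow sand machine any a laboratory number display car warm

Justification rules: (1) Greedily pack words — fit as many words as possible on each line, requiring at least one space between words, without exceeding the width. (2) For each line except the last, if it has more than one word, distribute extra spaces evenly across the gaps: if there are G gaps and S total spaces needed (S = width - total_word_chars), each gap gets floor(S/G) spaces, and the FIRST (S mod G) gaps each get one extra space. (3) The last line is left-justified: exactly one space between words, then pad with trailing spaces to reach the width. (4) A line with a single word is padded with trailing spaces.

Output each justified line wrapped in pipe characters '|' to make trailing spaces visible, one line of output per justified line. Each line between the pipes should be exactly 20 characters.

Line 1: ['triangle', 'golden', 'new'] (min_width=19, slack=1)
Line 2: ['paper', 'sand', 'compound'] (min_width=19, slack=1)
Line 3: ['chair', 'tree', 'bread'] (min_width=16, slack=4)
Line 4: ['snow', 'sand', 'machine'] (min_width=17, slack=3)
Line 5: ['any', 'a', 'laboratory'] (min_width=16, slack=4)
Line 6: ['number', 'display', 'car'] (min_width=18, slack=2)
Line 7: ['warm'] (min_width=4, slack=16)

Answer: |triangle  golden new|
|paper  sand compound|
|chair   tree   bread|
|snow   sand  machine|
|any   a   laboratory|
|number  display  car|
|warm                |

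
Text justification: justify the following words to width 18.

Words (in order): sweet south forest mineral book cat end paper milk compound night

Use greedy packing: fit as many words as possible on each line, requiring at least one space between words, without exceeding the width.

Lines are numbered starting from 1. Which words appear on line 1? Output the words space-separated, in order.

Line 1: ['sweet', 'south', 'forest'] (min_width=18, slack=0)
Line 2: ['mineral', 'book', 'cat'] (min_width=16, slack=2)
Line 3: ['end', 'paper', 'milk'] (min_width=14, slack=4)
Line 4: ['compound', 'night'] (min_width=14, slack=4)

Answer: sweet south forest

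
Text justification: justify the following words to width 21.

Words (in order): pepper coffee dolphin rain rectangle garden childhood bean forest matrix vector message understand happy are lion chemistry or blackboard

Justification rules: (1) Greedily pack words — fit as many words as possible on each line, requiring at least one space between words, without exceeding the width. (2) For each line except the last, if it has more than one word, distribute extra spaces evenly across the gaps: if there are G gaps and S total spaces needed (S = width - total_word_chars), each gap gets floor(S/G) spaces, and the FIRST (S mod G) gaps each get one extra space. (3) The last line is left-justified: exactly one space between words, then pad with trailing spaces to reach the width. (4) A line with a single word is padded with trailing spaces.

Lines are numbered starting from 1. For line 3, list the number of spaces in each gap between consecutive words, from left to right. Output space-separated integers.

Answer: 1 1

Derivation:
Line 1: ['pepper', 'coffee', 'dolphin'] (min_width=21, slack=0)
Line 2: ['rain', 'rectangle', 'garden'] (min_width=21, slack=0)
Line 3: ['childhood', 'bean', 'forest'] (min_width=21, slack=0)
Line 4: ['matrix', 'vector', 'message'] (min_width=21, slack=0)
Line 5: ['understand', 'happy', 'are'] (min_width=20, slack=1)
Line 6: ['lion', 'chemistry', 'or'] (min_width=17, slack=4)
Line 7: ['blackboard'] (min_width=10, slack=11)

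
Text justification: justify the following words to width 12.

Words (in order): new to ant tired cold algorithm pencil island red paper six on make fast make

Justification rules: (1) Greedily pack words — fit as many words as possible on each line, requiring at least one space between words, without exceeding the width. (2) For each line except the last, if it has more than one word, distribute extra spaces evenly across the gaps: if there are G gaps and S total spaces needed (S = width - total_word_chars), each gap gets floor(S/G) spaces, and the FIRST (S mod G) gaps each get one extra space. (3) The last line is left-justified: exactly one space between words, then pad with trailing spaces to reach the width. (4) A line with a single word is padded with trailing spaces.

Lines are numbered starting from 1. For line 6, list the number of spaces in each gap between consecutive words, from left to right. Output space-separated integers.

Line 1: ['new', 'to', 'ant'] (min_width=10, slack=2)
Line 2: ['tired', 'cold'] (min_width=10, slack=2)
Line 3: ['algorithm'] (min_width=9, slack=3)
Line 4: ['pencil'] (min_width=6, slack=6)
Line 5: ['island', 'red'] (min_width=10, slack=2)
Line 6: ['paper', 'six', 'on'] (min_width=12, slack=0)
Line 7: ['make', 'fast'] (min_width=9, slack=3)
Line 8: ['make'] (min_width=4, slack=8)

Answer: 1 1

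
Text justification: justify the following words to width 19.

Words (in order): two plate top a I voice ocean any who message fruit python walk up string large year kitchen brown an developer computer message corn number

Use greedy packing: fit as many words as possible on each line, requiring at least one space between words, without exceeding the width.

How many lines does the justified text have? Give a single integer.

Answer: 8

Derivation:
Line 1: ['two', 'plate', 'top', 'a', 'I'] (min_width=17, slack=2)
Line 2: ['voice', 'ocean', 'any', 'who'] (min_width=19, slack=0)
Line 3: ['message', 'fruit'] (min_width=13, slack=6)
Line 4: ['python', 'walk', 'up'] (min_width=14, slack=5)
Line 5: ['string', 'large', 'year'] (min_width=17, slack=2)
Line 6: ['kitchen', 'brown', 'an'] (min_width=16, slack=3)
Line 7: ['developer', 'computer'] (min_width=18, slack=1)
Line 8: ['message', 'corn', 'number'] (min_width=19, slack=0)
Total lines: 8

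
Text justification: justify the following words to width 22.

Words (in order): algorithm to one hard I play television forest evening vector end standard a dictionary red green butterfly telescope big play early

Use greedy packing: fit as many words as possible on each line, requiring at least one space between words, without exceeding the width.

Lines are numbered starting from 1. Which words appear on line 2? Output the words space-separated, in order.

Answer: I play television

Derivation:
Line 1: ['algorithm', 'to', 'one', 'hard'] (min_width=21, slack=1)
Line 2: ['I', 'play', 'television'] (min_width=17, slack=5)
Line 3: ['forest', 'evening', 'vector'] (min_width=21, slack=1)
Line 4: ['end', 'standard', 'a'] (min_width=14, slack=8)
Line 5: ['dictionary', 'red', 'green'] (min_width=20, slack=2)
Line 6: ['butterfly', 'telescope'] (min_width=19, slack=3)
Line 7: ['big', 'play', 'early'] (min_width=14, slack=8)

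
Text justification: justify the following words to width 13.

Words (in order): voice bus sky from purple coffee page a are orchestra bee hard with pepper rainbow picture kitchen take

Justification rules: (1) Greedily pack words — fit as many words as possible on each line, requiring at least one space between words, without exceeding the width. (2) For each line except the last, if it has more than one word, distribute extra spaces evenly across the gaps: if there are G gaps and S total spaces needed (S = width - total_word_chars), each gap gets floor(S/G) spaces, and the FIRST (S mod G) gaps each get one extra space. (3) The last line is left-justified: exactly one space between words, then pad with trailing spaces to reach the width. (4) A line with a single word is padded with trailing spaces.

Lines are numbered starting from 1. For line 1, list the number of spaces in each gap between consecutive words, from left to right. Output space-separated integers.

Answer: 1 1

Derivation:
Line 1: ['voice', 'bus', 'sky'] (min_width=13, slack=0)
Line 2: ['from', 'purple'] (min_width=11, slack=2)
Line 3: ['coffee', 'page', 'a'] (min_width=13, slack=0)
Line 4: ['are', 'orchestra'] (min_width=13, slack=0)
Line 5: ['bee', 'hard', 'with'] (min_width=13, slack=0)
Line 6: ['pepper'] (min_width=6, slack=7)
Line 7: ['rainbow'] (min_width=7, slack=6)
Line 8: ['picture'] (min_width=7, slack=6)
Line 9: ['kitchen', 'take'] (min_width=12, slack=1)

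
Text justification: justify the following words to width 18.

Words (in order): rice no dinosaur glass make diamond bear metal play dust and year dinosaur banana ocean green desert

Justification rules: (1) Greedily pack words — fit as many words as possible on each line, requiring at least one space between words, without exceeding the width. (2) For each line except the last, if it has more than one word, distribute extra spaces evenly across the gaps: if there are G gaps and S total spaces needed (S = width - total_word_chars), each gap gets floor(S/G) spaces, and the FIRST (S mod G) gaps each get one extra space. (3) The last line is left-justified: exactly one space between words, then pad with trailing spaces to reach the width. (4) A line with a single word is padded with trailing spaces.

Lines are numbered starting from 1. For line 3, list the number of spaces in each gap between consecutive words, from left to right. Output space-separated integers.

Line 1: ['rice', 'no', 'dinosaur'] (min_width=16, slack=2)
Line 2: ['glass', 'make', 'diamond'] (min_width=18, slack=0)
Line 3: ['bear', 'metal', 'play'] (min_width=15, slack=3)
Line 4: ['dust', 'and', 'year'] (min_width=13, slack=5)
Line 5: ['dinosaur', 'banana'] (min_width=15, slack=3)
Line 6: ['ocean', 'green', 'desert'] (min_width=18, slack=0)

Answer: 3 2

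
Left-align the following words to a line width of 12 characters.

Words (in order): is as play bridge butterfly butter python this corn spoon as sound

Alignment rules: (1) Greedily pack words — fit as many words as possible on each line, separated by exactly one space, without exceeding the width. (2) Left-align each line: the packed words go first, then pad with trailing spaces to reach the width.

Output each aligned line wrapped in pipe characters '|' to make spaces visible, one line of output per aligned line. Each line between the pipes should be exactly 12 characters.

Answer: |is as play  |
|bridge      |
|butterfly   |
|butter      |
|python this |
|corn spoon  |
|as sound    |

Derivation:
Line 1: ['is', 'as', 'play'] (min_width=10, slack=2)
Line 2: ['bridge'] (min_width=6, slack=6)
Line 3: ['butterfly'] (min_width=9, slack=3)
Line 4: ['butter'] (min_width=6, slack=6)
Line 5: ['python', 'this'] (min_width=11, slack=1)
Line 6: ['corn', 'spoon'] (min_width=10, slack=2)
Line 7: ['as', 'sound'] (min_width=8, slack=4)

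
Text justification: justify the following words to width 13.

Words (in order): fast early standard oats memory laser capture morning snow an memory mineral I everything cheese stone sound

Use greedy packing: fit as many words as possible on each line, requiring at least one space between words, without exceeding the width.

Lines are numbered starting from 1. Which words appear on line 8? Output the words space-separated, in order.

Answer: everything

Derivation:
Line 1: ['fast', 'early'] (min_width=10, slack=3)
Line 2: ['standard', 'oats'] (min_width=13, slack=0)
Line 3: ['memory', 'laser'] (min_width=12, slack=1)
Line 4: ['capture'] (min_width=7, slack=6)
Line 5: ['morning', 'snow'] (min_width=12, slack=1)
Line 6: ['an', 'memory'] (min_width=9, slack=4)
Line 7: ['mineral', 'I'] (min_width=9, slack=4)
Line 8: ['everything'] (min_width=10, slack=3)
Line 9: ['cheese', 'stone'] (min_width=12, slack=1)
Line 10: ['sound'] (min_width=5, slack=8)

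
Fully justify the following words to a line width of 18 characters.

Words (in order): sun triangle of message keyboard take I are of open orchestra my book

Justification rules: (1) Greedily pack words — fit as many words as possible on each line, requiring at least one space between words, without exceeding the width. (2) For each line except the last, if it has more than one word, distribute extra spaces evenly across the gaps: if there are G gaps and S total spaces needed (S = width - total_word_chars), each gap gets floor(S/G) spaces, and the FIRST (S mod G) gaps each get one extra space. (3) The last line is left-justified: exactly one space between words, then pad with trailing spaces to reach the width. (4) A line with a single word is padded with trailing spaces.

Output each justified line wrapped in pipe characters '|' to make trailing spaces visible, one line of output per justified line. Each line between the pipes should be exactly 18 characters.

Answer: |sun   triangle  of|
|message   keyboard|
|take I are of open|
|orchestra my book |

Derivation:
Line 1: ['sun', 'triangle', 'of'] (min_width=15, slack=3)
Line 2: ['message', 'keyboard'] (min_width=16, slack=2)
Line 3: ['take', 'I', 'are', 'of', 'open'] (min_width=18, slack=0)
Line 4: ['orchestra', 'my', 'book'] (min_width=17, slack=1)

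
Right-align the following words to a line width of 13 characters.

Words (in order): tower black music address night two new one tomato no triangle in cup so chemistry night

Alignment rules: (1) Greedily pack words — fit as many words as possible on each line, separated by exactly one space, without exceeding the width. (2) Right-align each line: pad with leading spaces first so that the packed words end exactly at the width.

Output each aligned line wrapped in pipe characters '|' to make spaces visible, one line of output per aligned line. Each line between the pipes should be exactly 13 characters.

Answer: |  tower black|
|music address|
|night two new|
|one tomato no|
|  triangle in|
|       cup so|
|    chemistry|
|        night|

Derivation:
Line 1: ['tower', 'black'] (min_width=11, slack=2)
Line 2: ['music', 'address'] (min_width=13, slack=0)
Line 3: ['night', 'two', 'new'] (min_width=13, slack=0)
Line 4: ['one', 'tomato', 'no'] (min_width=13, slack=0)
Line 5: ['triangle', 'in'] (min_width=11, slack=2)
Line 6: ['cup', 'so'] (min_width=6, slack=7)
Line 7: ['chemistry'] (min_width=9, slack=4)
Line 8: ['night'] (min_width=5, slack=8)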